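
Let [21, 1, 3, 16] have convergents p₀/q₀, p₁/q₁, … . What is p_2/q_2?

87/4

Using pₖ = aₖpₖ₋₁ + pₖ₋₂, qₖ = aₖqₖ₋₁ + qₖ₋₂ (with p₋₁=1, p₋₂=0, q₋₁=0, q₋₂=1):
  k=0: a=21, p=21, q=1
  k=1: a=1, p=22, q=1
  k=2: a=3, p=87, q=4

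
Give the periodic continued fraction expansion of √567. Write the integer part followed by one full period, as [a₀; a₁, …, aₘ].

[23; 1, 4, 3, 4, 1, 46]

a₀ = ⌊√567⌋ = 23.
With m₀=0, d₀=1 and mₖ₊₁ = dₖaₖ − mₖ, dₖ₊₁ = (n − mₖ₊₁²)/dₖ, aₖ₊₁ = ⌊(a₀+mₖ₊₁)/dₖ₊₁⌋:
  k=1: m=23, d=38, a=1
  k=2: m=15, d=9, a=4
  k=3: m=21, d=14, a=3
  k=4: m=21, d=9, a=4
  k=5: m=15, d=38, a=1
  k=6: m=23, d=1, a=46
d=1 and a=2a₀=46 at k=6, so the next step gives (m, d) = (23, 38) again — its k=1 value — and the period has length 6.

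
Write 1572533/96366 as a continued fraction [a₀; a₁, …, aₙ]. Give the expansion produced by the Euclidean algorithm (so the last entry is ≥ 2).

[16; 3, 7, 13, 17, 2, 9]

1572533 = 16*96366 + 30677
96366 = 3*30677 + 4335
30677 = 7*4335 + 332
4335 = 13*332 + 19
332 = 17*19 + 9
19 = 2*9 + 1
9 = 9*1 + 0  (stop)
So 1572533/96366 = [16; 3, 7, 13, 17, 2, 9].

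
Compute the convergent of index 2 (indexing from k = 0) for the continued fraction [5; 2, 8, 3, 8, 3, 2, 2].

93/17

Using pₖ = aₖpₖ₋₁ + pₖ₋₂, qₖ = aₖqₖ₋₁ + qₖ₋₂ (with p₋₁=1, p₋₂=0, q₋₁=0, q₋₂=1):
  k=0: a=5, p=5, q=1
  k=1: a=2, p=11, q=2
  k=2: a=8, p=93, q=17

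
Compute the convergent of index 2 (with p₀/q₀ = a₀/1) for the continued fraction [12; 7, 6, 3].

Using pₖ = aₖpₖ₋₁ + pₖ₋₂, qₖ = aₖqₖ₋₁ + qₖ₋₂ (with p₋₁=1, p₋₂=0, q₋₁=0, q₋₂=1):
  k=0: a=12, p=12, q=1
  k=1: a=7, p=85, q=7
  k=2: a=6, p=522, q=43

522/43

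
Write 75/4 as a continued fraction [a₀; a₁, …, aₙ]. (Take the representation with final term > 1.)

75 = 18×4 + 3
4 = 1×3 + 1
3 = 3×1 + 0  (stop)
So 75/4 = [18; 1, 3].

[18; 1, 3]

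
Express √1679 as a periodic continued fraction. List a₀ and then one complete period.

[40; 1, 39, 1, 80]

a₀ = ⌊√1679⌋ = 40.
With m₀=0, d₀=1 and mₖ₊₁ = dₖaₖ − mₖ, dₖ₊₁ = (n − mₖ₊₁²)/dₖ, aₖ₊₁ = ⌊(a₀+mₖ₊₁)/dₖ₊₁⌋:
  k=1: m=40, d=79, a=1
  k=2: m=39, d=2, a=39
  k=3: m=39, d=79, a=1
  k=4: m=40, d=1, a=80
d=1 and a=2a₀=80 at k=4, so the next step gives (m, d) = (40, 79) again — its k=1 value — and the period has length 4.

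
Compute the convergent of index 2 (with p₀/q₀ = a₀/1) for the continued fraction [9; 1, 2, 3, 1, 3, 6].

29/3

Using pₖ = aₖpₖ₋₁ + pₖ₋₂, qₖ = aₖqₖ₋₁ + qₖ₋₂ (with p₋₁=1, p₋₂=0, q₋₁=0, q₋₂=1):
  k=0: a=9, p=9, q=1
  k=1: a=1, p=10, q=1
  k=2: a=2, p=29, q=3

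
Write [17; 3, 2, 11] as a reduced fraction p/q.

Using pₖ = aₖpₖ₋₁ + pₖ₋₂ and qₖ = aₖqₖ₋₁ + qₖ₋₂:
  k=0: a=17, p=17, q=1
  k=1: a=3, p=52, q=3
  k=2: a=2, p=121, q=7
  k=3: a=11, p=1383, q=80

1383/80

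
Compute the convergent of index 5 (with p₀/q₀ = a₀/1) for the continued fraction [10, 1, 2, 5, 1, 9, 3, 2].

Using pₖ = aₖpₖ₋₁ + pₖ₋₂, qₖ = aₖqₖ₋₁ + qₖ₋₂ (with p₋₁=1, p₋₂=0, q₋₁=0, q₋₂=1):
  k=0: a=10, p=10, q=1
  k=1: a=1, p=11, q=1
  k=2: a=2, p=32, q=3
  k=3: a=5, p=171, q=16
  k=4: a=1, p=203, q=19
  k=5: a=9, p=1998, q=187

1998/187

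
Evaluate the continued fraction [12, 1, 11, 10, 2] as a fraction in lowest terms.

Fold from the inside: start with 2/1.
  10 + 1/2 = 21/2
  11 + 2/21 = 233/21
  1 + 21/233 = 254/233
  12 + 233/254 = 3281/254

3281/254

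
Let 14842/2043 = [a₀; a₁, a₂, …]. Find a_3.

3

14842 = 7·2043 + 541   →  a_0 = 7
2043 = 3·541 + 420   →  a_1 = 3
541 = 1·420 + 121   →  a_2 = 1
420 = 3·121 + 57   →  a_3 = 3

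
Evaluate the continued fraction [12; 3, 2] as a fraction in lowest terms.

86/7

Using pₖ = aₖpₖ₋₁ + pₖ₋₂ and qₖ = aₖqₖ₋₁ + qₖ₋₂:
  k=0: a=12, p=12, q=1
  k=1: a=3, p=37, q=3
  k=2: a=2, p=86, q=7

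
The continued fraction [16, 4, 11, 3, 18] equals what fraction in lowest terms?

41375/2547

Fold from the inside: start with 18/1.
  3 + 1/18 = 55/18
  11 + 18/55 = 623/55
  4 + 55/623 = 2547/623
  16 + 623/2547 = 41375/2547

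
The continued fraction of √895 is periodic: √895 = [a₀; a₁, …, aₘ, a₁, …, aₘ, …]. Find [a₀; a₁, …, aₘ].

a₀ = ⌊√895⌋ = 29.
With m₀=0, d₀=1 and mₖ₊₁ = dₖaₖ − mₖ, dₖ₊₁ = (n − mₖ₊₁²)/dₖ, aₖ₊₁ = ⌊(a₀+mₖ₊₁)/dₖ₊₁⌋:
  k=1: m=29, d=54, a=1
  k=2: m=25, d=5, a=10
  k=3: m=25, d=54, a=1
  k=4: m=29, d=1, a=58
d=1 and a=2a₀=58 at k=4, so the next step gives (m, d) = (29, 54) again — its k=1 value — and the period has length 4.

[29; 1, 10, 1, 58]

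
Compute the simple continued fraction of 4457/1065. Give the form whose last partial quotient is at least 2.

[4; 5, 2, 2, 6, 6]

4457 = 4*1065 + 197
1065 = 5*197 + 80
197 = 2*80 + 37
80 = 2*37 + 6
37 = 6*6 + 1
6 = 6*1 + 0  (stop)
So 4457/1065 = [4; 5, 2, 2, 6, 6].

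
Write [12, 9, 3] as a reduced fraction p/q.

Fold from the inside: start with 3/1.
  9 + 1/3 = 28/3
  12 + 3/28 = 339/28

339/28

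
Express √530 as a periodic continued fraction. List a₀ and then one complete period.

a₀ = ⌊√530⌋ = 23.

[23; 46]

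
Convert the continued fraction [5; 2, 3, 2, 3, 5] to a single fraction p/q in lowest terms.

Using pₖ = aₖpₖ₋₁ + pₖ₋₂ and qₖ = aₖqₖ₋₁ + qₖ₋₂:
  k=0: a=5, p=5, q=1
  k=1: a=2, p=11, q=2
  k=2: a=3, p=38, q=7
  k=3: a=2, p=87, q=16
  k=4: a=3, p=299, q=55
  k=5: a=5, p=1582, q=291

1582/291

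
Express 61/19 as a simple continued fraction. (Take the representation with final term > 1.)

61 = 3×19 + 4
19 = 4×4 + 3
4 = 1×3 + 1
3 = 3×1 + 0  (stop)
So 61/19 = [3; 4, 1, 3].

[3; 4, 1, 3]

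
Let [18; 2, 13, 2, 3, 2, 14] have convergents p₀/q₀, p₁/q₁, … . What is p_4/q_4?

Using pₖ = aₖpₖ₋₁ + pₖ₋₂, qₖ = aₖqₖ₋₁ + qₖ₋₂ (with p₋₁=1, p₋₂=0, q₋₁=0, q₋₂=1):
  k=0: a=18, p=18, q=1
  k=1: a=2, p=37, q=2
  k=2: a=13, p=499, q=27
  k=3: a=2, p=1035, q=56
  k=4: a=3, p=3604, q=195

3604/195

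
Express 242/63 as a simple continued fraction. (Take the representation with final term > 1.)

242 = 3·63 + 53
63 = 1·53 + 10
53 = 5·10 + 3
10 = 3·3 + 1
3 = 3·1 + 0  (stop)
So 242/63 = [3; 1, 5, 3, 3].

[3; 1, 5, 3, 3]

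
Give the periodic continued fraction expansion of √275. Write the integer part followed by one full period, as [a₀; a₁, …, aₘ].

[16; 1, 1, 2, 1, 1, 32]

a₀ = ⌊√275⌋ = 16.
With m₀=0, d₀=1 and mₖ₊₁ = dₖaₖ − mₖ, dₖ₊₁ = (n − mₖ₊₁²)/dₖ, aₖ₊₁ = ⌊(a₀+mₖ₊₁)/dₖ₊₁⌋:
  k=1: m=16, d=19, a=1
  k=2: m=3, d=14, a=1
  k=3: m=11, d=11, a=2
  k=4: m=11, d=14, a=1
  k=5: m=3, d=19, a=1
  k=6: m=16, d=1, a=32
d=1 and a=2a₀=32 at k=6, so the next step gives (m, d) = (16, 19) again — its k=1 value — and the period has length 6.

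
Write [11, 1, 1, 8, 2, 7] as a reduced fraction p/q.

3101/269

Fold from the inside: start with 7/1.
  2 + 1/7 = 15/7
  8 + 7/15 = 127/15
  1 + 15/127 = 142/127
  1 + 127/142 = 269/142
  11 + 142/269 = 3101/269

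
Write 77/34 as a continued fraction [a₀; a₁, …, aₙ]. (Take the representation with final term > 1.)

[2; 3, 1, 3, 2]

77 = 2·34 + 9
34 = 3·9 + 7
9 = 1·7 + 2
7 = 3·2 + 1
2 = 2·1 + 0  (stop)
So 77/34 = [2; 3, 1, 3, 2].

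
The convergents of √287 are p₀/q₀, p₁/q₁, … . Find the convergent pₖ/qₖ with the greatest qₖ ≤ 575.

9487/560

√287 = [16; 1, 15, 1, 32, …] (period length 4).
Convergents:
  p_0/q_0 = 16/1
  p_1/q_1 = 17/1
  p_2/q_2 = 271/16
  p_3/q_3 = 288/17
  p_4/q_4 = 9487/560
  p_5/q_5 = 9775/577
q_4 = 560 ≤ 575 < 577 = q_5, so the answer is 9487/560.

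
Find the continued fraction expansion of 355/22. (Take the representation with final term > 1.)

[16; 7, 3]

355 = 16*22 + 3
22 = 7*3 + 1
3 = 3*1 + 0  (stop)
So 355/22 = [16; 7, 3].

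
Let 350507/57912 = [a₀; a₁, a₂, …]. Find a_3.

350507 = 6·57912 + 3035   →  a_0 = 6
57912 = 19·3035 + 247   →  a_1 = 19
3035 = 12·247 + 71   →  a_2 = 12
247 = 3·71 + 34   →  a_3 = 3

3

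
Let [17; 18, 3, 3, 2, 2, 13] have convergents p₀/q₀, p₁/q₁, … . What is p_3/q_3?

Using pₖ = aₖpₖ₋₁ + pₖ₋₂, qₖ = aₖqₖ₋₁ + qₖ₋₂ (with p₋₁=1, p₋₂=0, q₋₁=0, q₋₂=1):
  k=0: a=17, p=17, q=1
  k=1: a=18, p=307, q=18
  k=2: a=3, p=938, q=55
  k=3: a=3, p=3121, q=183

3121/183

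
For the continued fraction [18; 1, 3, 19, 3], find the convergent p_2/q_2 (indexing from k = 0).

Using pₖ = aₖpₖ₋₁ + pₖ₋₂, qₖ = aₖqₖ₋₁ + qₖ₋₂ (with p₋₁=1, p₋₂=0, q₋₁=0, q₋₂=1):
  k=0: a=18, p=18, q=1
  k=1: a=1, p=19, q=1
  k=2: a=3, p=75, q=4

75/4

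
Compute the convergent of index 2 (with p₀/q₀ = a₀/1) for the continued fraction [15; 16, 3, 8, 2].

Using pₖ = aₖpₖ₋₁ + pₖ₋₂, qₖ = aₖqₖ₋₁ + qₖ₋₂ (with p₋₁=1, p₋₂=0, q₋₁=0, q₋₂=1):
  k=0: a=15, p=15, q=1
  k=1: a=16, p=241, q=16
  k=2: a=3, p=738, q=49

738/49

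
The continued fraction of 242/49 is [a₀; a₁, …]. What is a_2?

15

242 = 4·49 + 46   →  a_0 = 4
49 = 1·46 + 3   →  a_1 = 1
46 = 15·3 + 1   →  a_2 = 15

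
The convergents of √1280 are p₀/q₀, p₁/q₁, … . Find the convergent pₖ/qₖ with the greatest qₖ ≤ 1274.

40285/1126

√1280 = [35; 1, 3, 2, 17, 2, 3, 1, 70, …] (period length 8).
Convergents:
  p_0/q_0 = 35/1
  p_1/q_1 = 36/1
  p_2/q_2 = 143/4
  p_3/q_3 = 322/9
  p_4/q_4 = 5617/157
  p_5/q_5 = 11556/323
  p_6/q_6 = 40285/1126
  p_7/q_7 = 51841/1449
q_6 = 1126 ≤ 1274 < 1449 = q_7, so the answer is 40285/1126.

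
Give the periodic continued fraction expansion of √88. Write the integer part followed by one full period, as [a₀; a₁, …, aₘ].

a₀ = ⌊√88⌋ = 9.
With m₀=0, d₀=1 and mₖ₊₁ = dₖaₖ − mₖ, dₖ₊₁ = (n − mₖ₊₁²)/dₖ, aₖ₊₁ = ⌊(a₀+mₖ₊₁)/dₖ₊₁⌋:
  k=1: m=9, d=7, a=2
  k=2: m=5, d=9, a=1
  k=3: m=4, d=8, a=1
  k=4: m=4, d=9, a=1
  k=5: m=5, d=7, a=2
  k=6: m=9, d=1, a=18
d=1 and a=2a₀=18 at k=6, so the next step gives (m, d) = (9, 7) again — its k=1 value — and the period has length 6.

[9; 2, 1, 1, 1, 2, 18]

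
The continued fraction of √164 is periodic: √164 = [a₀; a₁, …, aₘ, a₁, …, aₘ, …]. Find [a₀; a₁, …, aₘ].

[12; 1, 4, 6, 4, 1, 24]

a₀ = ⌊√164⌋ = 12.
With m₀=0, d₀=1 and mₖ₊₁ = dₖaₖ − mₖ, dₖ₊₁ = (n − mₖ₊₁²)/dₖ, aₖ₊₁ = ⌊(a₀+mₖ₊₁)/dₖ₊₁⌋:
  k=1: m=12, d=20, a=1
  k=2: m=8, d=5, a=4
  k=3: m=12, d=4, a=6
  k=4: m=12, d=5, a=4
  k=5: m=8, d=20, a=1
  k=6: m=12, d=1, a=24
d=1 and a=2a₀=24 at k=6, so the next step gives (m, d) = (12, 20) again — its k=1 value — and the period has length 6.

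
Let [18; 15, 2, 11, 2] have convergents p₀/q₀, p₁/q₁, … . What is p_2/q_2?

Using pₖ = aₖpₖ₋₁ + pₖ₋₂, qₖ = aₖqₖ₋₁ + qₖ₋₂ (with p₋₁=1, p₋₂=0, q₋₁=0, q₋₂=1):
  k=0: a=18, p=18, q=1
  k=1: a=15, p=271, q=15
  k=2: a=2, p=560, q=31

560/31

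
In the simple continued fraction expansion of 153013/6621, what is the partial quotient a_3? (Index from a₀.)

153013 = 23·6621 + 730   →  a_0 = 23
6621 = 9·730 + 51   →  a_1 = 9
730 = 14·51 + 16   →  a_2 = 14
51 = 3·16 + 3   →  a_3 = 3

3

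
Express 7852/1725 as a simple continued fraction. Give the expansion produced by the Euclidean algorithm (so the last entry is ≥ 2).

[4; 1, 1, 4, 3, 7, 8]

7852 = 4·1725 + 952
1725 = 1·952 + 773
952 = 1·773 + 179
773 = 4·179 + 57
179 = 3·57 + 8
57 = 7·8 + 1
8 = 8·1 + 0  (stop)
So 7852/1725 = [4; 1, 1, 4, 3, 7, 8].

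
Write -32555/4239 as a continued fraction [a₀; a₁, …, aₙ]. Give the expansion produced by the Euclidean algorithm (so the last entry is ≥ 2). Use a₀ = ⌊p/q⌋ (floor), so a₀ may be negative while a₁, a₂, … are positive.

-32555 = -8·4239 + 1357
4239 = 3·1357 + 168
1357 = 8·168 + 13
168 = 12·13 + 12
13 = 1·12 + 1
12 = 12·1 + 0  (stop)
So -32555/4239 = [-8; 3, 8, 12, 1, 12].

[-8; 3, 8, 12, 1, 12]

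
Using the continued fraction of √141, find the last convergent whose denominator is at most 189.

2173/183

√141 = [11; 1, 6, 1, 22, …] (period length 4).
Convergents:
  p_0/q_0 = 11/1
  p_1/q_1 = 12/1
  p_2/q_2 = 83/7
  p_3/q_3 = 95/8
  p_4/q_4 = 2173/183
  p_5/q_5 = 2268/191
q_4 = 183 ≤ 189 < 191 = q_5, so the answer is 2173/183.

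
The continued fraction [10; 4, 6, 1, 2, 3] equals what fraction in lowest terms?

Using pₖ = aₖpₖ₋₁ + pₖ₋₂ and qₖ = aₖqₖ₋₁ + qₖ₋₂:
  k=0: a=10, p=10, q=1
  k=1: a=4, p=41, q=4
  k=2: a=6, p=256, q=25
  k=3: a=1, p=297, q=29
  k=4: a=2, p=850, q=83
  k=5: a=3, p=2847, q=278

2847/278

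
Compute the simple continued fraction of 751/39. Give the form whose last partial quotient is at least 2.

751 = 19*39 + 10
39 = 3*10 + 9
10 = 1*9 + 1
9 = 9*1 + 0  (stop)
So 751/39 = [19; 3, 1, 9].

[19; 3, 1, 9]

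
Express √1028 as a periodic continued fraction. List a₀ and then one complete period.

a₀ = ⌊√1028⌋ = 32.
With m₀=0, d₀=1 and mₖ₊₁ = dₖaₖ − mₖ, dₖ₊₁ = (n − mₖ₊₁²)/dₖ, aₖ₊₁ = ⌊(a₀+mₖ₊₁)/dₖ₊₁⌋:
  k=1: m=32, d=4, a=16
  k=2: m=32, d=1, a=64
d=1 and a=2a₀=64 at k=2, so the next step gives (m, d) = (32, 4) again — its k=1 value — and the period has length 2.

[32; 16, 64]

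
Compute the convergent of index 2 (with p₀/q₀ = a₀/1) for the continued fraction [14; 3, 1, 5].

57/4

Using pₖ = aₖpₖ₋₁ + pₖ₋₂, qₖ = aₖqₖ₋₁ + qₖ₋₂ (with p₋₁=1, p₋₂=0, q₋₁=0, q₋₂=1):
  k=0: a=14, p=14, q=1
  k=1: a=3, p=43, q=3
  k=2: a=1, p=57, q=4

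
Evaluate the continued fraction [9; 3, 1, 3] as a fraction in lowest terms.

Fold from the inside: start with 3/1.
  1 + 1/3 = 4/3
  3 + 3/4 = 15/4
  9 + 4/15 = 139/15

139/15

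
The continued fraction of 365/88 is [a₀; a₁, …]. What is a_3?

365 = 4·88 + 13   →  a_0 = 4
88 = 6·13 + 10   →  a_1 = 6
13 = 1·10 + 3   →  a_2 = 1
10 = 3·3 + 1   →  a_3 = 3

3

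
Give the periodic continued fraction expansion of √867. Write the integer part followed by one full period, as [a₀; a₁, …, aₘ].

a₀ = ⌊√867⌋ = 29.
With m₀=0, d₀=1 and mₖ₊₁ = dₖaₖ − mₖ, dₖ₊₁ = (n − mₖ₊₁²)/dₖ, aₖ₊₁ = ⌊(a₀+mₖ₊₁)/dₖ₊₁⌋:
  k=1: m=29, d=26, a=2
  k=2: m=23, d=13, a=4
  k=3: m=29, d=2, a=29
  k=4: m=29, d=13, a=4
  k=5: m=23, d=26, a=2
  k=6: m=29, d=1, a=58
d=1 and a=2a₀=58 at k=6, so the next step gives (m, d) = (29, 26) again — its k=1 value — and the period has length 6.

[29; 2, 4, 29, 4, 2, 58]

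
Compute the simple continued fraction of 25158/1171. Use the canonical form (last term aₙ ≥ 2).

[21; 2, 15, 3, 12]

25158 = 21×1171 + 567
1171 = 2×567 + 37
567 = 15×37 + 12
37 = 3×12 + 1
12 = 12×1 + 0  (stop)
So 25158/1171 = [21; 2, 15, 3, 12].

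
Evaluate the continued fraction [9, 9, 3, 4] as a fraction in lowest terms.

Fold from the inside: start with 4/1.
  3 + 1/4 = 13/4
  9 + 4/13 = 121/13
  9 + 13/121 = 1102/121

1102/121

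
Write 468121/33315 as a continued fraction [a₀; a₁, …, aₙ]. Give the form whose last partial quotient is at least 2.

468121 = 14*33315 + 1711
33315 = 19*1711 + 806
1711 = 2*806 + 99
806 = 8*99 + 14
99 = 7*14 + 1
14 = 14*1 + 0  (stop)
So 468121/33315 = [14; 19, 2, 8, 7, 14].

[14; 19, 2, 8, 7, 14]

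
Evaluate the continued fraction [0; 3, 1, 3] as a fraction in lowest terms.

4/15

Fold from the inside: start with 3/1.
  1 + 1/3 = 4/3
  3 + 3/4 = 15/4
  0 + 4/15 = 4/15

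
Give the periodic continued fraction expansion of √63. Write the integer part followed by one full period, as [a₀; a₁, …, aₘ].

a₀ = ⌊√63⌋ = 7.
With m₀=0, d₀=1 and mₖ₊₁ = dₖaₖ − mₖ, dₖ₊₁ = (n − mₖ₊₁²)/dₖ, aₖ₊₁ = ⌊(a₀+mₖ₊₁)/dₖ₊₁⌋:
  k=1: m=7, d=14, a=1
  k=2: m=7, d=1, a=14
d=1 and a=2a₀=14 at k=2, so the next step gives (m, d) = (7, 14) again — its k=1 value — and the period has length 2.

[7; 1, 14]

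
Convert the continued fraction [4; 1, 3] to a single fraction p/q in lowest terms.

19/4

Fold from the inside: start with 3/1.
  1 + 1/3 = 4/3
  4 + 3/4 = 19/4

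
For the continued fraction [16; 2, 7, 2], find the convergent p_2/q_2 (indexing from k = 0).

Using pₖ = aₖpₖ₋₁ + pₖ₋₂, qₖ = aₖqₖ₋₁ + qₖ₋₂ (with p₋₁=1, p₋₂=0, q₋₁=0, q₋₂=1):
  k=0: a=16, p=16, q=1
  k=1: a=2, p=33, q=2
  k=2: a=7, p=247, q=15

247/15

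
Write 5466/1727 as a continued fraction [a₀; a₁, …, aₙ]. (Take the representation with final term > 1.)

[3; 6, 16, 1, 3, 4]

5466 = 3*1727 + 285
1727 = 6*285 + 17
285 = 16*17 + 13
17 = 1*13 + 4
13 = 3*4 + 1
4 = 4*1 + 0  (stop)
So 5466/1727 = [3; 6, 16, 1, 3, 4].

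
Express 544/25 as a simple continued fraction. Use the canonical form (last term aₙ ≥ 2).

544 = 21*25 + 19
25 = 1*19 + 6
19 = 3*6 + 1
6 = 6*1 + 0  (stop)
So 544/25 = [21; 1, 3, 6].

[21; 1, 3, 6]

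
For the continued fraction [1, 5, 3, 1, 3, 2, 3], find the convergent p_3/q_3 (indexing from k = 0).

25/21

Using pₖ = aₖpₖ₋₁ + pₖ₋₂, qₖ = aₖqₖ₋₁ + qₖ₋₂ (with p₋₁=1, p₋₂=0, q₋₁=0, q₋₂=1):
  k=0: a=1, p=1, q=1
  k=1: a=5, p=6, q=5
  k=2: a=3, p=19, q=16
  k=3: a=1, p=25, q=21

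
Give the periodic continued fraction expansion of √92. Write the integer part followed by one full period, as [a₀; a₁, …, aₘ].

a₀ = ⌊√92⌋ = 9.
With m₀=0, d₀=1 and mₖ₊₁ = dₖaₖ − mₖ, dₖ₊₁ = (n − mₖ₊₁²)/dₖ, aₖ₊₁ = ⌊(a₀+mₖ₊₁)/dₖ₊₁⌋:
  k=1: m=9, d=11, a=1
  k=2: m=2, d=8, a=1
  k=3: m=6, d=7, a=2
  k=4: m=8, d=4, a=4
  k=5: m=8, d=7, a=2
  k=6: m=6, d=8, a=1
  k=7: m=2, d=11, a=1
  k=8: m=9, d=1, a=18
d=1 and a=2a₀=18 at k=8, so the next step gives (m, d) = (9, 11) again — its k=1 value — and the period has length 8.

[9; 1, 1, 2, 4, 2, 1, 1, 18]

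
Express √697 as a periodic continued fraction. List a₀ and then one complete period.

a₀ = ⌊√697⌋ = 26.
With m₀=0, d₀=1 and mₖ₊₁ = dₖaₖ − mₖ, dₖ₊₁ = (n − mₖ₊₁²)/dₖ, aₖ₊₁ = ⌊(a₀+mₖ₊₁)/dₖ₊₁⌋:
  k=1: m=26, d=21, a=2
  k=2: m=16, d=21, a=2
  k=3: m=26, d=1, a=52
d=1 and a=2a₀=52 at k=3, so the next step gives (m, d) = (26, 21) again — its k=1 value — and the period has length 3.

[26; 2, 2, 52]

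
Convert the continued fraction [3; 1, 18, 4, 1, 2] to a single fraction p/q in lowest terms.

Using pₖ = aₖpₖ₋₁ + pₖ₋₂ and qₖ = aₖqₖ₋₁ + qₖ₋₂:
  k=0: a=3, p=3, q=1
  k=1: a=1, p=4, q=1
  k=2: a=18, p=75, q=19
  k=3: a=4, p=304, q=77
  k=4: a=1, p=379, q=96
  k=5: a=2, p=1062, q=269

1062/269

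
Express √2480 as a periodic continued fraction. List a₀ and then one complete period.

[49; 1, 3, 1, 98]

a₀ = ⌊√2480⌋ = 49.
With m₀=0, d₀=1 and mₖ₊₁ = dₖaₖ − mₖ, dₖ₊₁ = (n − mₖ₊₁²)/dₖ, aₖ₊₁ = ⌊(a₀+mₖ₊₁)/dₖ₊₁⌋:
  k=1: m=49, d=79, a=1
  k=2: m=30, d=20, a=3
  k=3: m=30, d=79, a=1
  k=4: m=49, d=1, a=98
d=1 and a=2a₀=98 at k=4, so the next step gives (m, d) = (49, 79) again — its k=1 value — and the period has length 4.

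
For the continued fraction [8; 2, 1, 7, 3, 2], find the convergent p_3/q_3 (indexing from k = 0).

192/23

Using pₖ = aₖpₖ₋₁ + pₖ₋₂, qₖ = aₖqₖ₋₁ + qₖ₋₂ (with p₋₁=1, p₋₂=0, q₋₁=0, q₋₂=1):
  k=0: a=8, p=8, q=1
  k=1: a=2, p=17, q=2
  k=2: a=1, p=25, q=3
  k=3: a=7, p=192, q=23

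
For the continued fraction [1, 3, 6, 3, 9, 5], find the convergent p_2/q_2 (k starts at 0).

25/19

Using pₖ = aₖpₖ₋₁ + pₖ₋₂, qₖ = aₖqₖ₋₁ + qₖ₋₂ (with p₋₁=1, p₋₂=0, q₋₁=0, q₋₂=1):
  k=0: a=1, p=1, q=1
  k=1: a=3, p=4, q=3
  k=2: a=6, p=25, q=19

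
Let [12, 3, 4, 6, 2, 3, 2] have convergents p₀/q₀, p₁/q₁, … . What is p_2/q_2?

Using pₖ = aₖpₖ₋₁ + pₖ₋₂, qₖ = aₖqₖ₋₁ + qₖ₋₂ (with p₋₁=1, p₋₂=0, q₋₁=0, q₋₂=1):
  k=0: a=12, p=12, q=1
  k=1: a=3, p=37, q=3
  k=2: a=4, p=160, q=13

160/13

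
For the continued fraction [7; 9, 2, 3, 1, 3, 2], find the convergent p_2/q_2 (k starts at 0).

Using pₖ = aₖpₖ₋₁ + pₖ₋₂, qₖ = aₖqₖ₋₁ + qₖ₋₂ (with p₋₁=1, p₋₂=0, q₋₁=0, q₋₂=1):
  k=0: a=7, p=7, q=1
  k=1: a=9, p=64, q=9
  k=2: a=2, p=135, q=19

135/19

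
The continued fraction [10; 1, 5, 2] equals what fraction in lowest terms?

141/13

Fold from the inside: start with 2/1.
  5 + 1/2 = 11/2
  1 + 2/11 = 13/11
  10 + 11/13 = 141/13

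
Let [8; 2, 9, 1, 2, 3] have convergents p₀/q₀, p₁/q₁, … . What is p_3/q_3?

178/21

Using pₖ = aₖpₖ₋₁ + pₖ₋₂, qₖ = aₖqₖ₋₁ + qₖ₋₂ (with p₋₁=1, p₋₂=0, q₋₁=0, q₋₂=1):
  k=0: a=8, p=8, q=1
  k=1: a=2, p=17, q=2
  k=2: a=9, p=161, q=19
  k=3: a=1, p=178, q=21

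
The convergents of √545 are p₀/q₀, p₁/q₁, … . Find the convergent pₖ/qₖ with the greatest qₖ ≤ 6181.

90883/3893

√545 = [23; 2, 1, 8, 1, 2, 46, …] (period length 6).
Convergents:
  p_0/q_0 = 23/1
  p_1/q_1 = 47/2
  p_2/q_2 = 70/3
  p_3/q_3 = 607/26
  p_4/q_4 = 677/29
  p_5/q_5 = 1961/84
  p_6/q_6 = 90883/3893
  p_7/q_7 = 183727/7870
q_6 = 3893 ≤ 6181 < 7870 = q_7, so the answer is 90883/3893.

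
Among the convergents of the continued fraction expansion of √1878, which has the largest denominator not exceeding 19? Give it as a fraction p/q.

130/3

√1878 = [43; 2, 1, 42, 1, 2, 86, …] (period length 6).
Convergents:
  p_0/q_0 = 43/1
  p_1/q_1 = 87/2
  p_2/q_2 = 130/3
  p_3/q_3 = 5547/128
q_2 = 3 ≤ 19 < 128 = q_3, so the answer is 130/3.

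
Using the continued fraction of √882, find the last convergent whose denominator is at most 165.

√882 = [29; 1, 2, 3, 6, 3, 2, 1, 58, …] (period length 8).
Convergents:
  p_0/q_0 = 29/1
  p_1/q_1 = 30/1
  p_2/q_2 = 89/3
  p_3/q_3 = 297/10
  p_4/q_4 = 1871/63
  p_5/q_5 = 5910/199
q_4 = 63 ≤ 165 < 199 = q_5, so the answer is 1871/63.

1871/63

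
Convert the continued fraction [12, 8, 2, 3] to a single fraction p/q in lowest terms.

Using pₖ = aₖpₖ₋₁ + pₖ₋₂ and qₖ = aₖqₖ₋₁ + qₖ₋₂:
  k=0: a=12, p=12, q=1
  k=1: a=8, p=97, q=8
  k=2: a=2, p=206, q=17
  k=3: a=3, p=715, q=59

715/59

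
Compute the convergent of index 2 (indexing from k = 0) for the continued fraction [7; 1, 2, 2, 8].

Using pₖ = aₖpₖ₋₁ + pₖ₋₂, qₖ = aₖqₖ₋₁ + qₖ₋₂ (with p₋₁=1, p₋₂=0, q₋₁=0, q₋₂=1):
  k=0: a=7, p=7, q=1
  k=1: a=1, p=8, q=1
  k=2: a=2, p=23, q=3

23/3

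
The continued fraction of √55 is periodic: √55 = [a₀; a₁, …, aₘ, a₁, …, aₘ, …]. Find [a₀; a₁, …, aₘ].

[7; 2, 2, 2, 14]

a₀ = ⌊√55⌋ = 7.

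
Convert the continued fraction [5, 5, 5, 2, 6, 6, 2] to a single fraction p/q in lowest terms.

25435/4898

Using pₖ = aₖpₖ₋₁ + pₖ₋₂ and qₖ = aₖqₖ₋₁ + qₖ₋₂:
  k=0: a=5, p=5, q=1
  k=1: a=5, p=26, q=5
  k=2: a=5, p=135, q=26
  k=3: a=2, p=296, q=57
  k=4: a=6, p=1911, q=368
  k=5: a=6, p=11762, q=2265
  k=6: a=2, p=25435, q=4898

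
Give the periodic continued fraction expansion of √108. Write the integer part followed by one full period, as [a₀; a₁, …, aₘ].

a₀ = ⌊√108⌋ = 10.
With m₀=0, d₀=1 and mₖ₊₁ = dₖaₖ − mₖ, dₖ₊₁ = (n − mₖ₊₁²)/dₖ, aₖ₊₁ = ⌊(a₀+mₖ₊₁)/dₖ₊₁⌋:
  k=1: m=10, d=8, a=2
  k=2: m=6, d=9, a=1
  k=3: m=3, d=11, a=1
  k=4: m=8, d=4, a=4
  k=5: m=8, d=11, a=1
  k=6: m=3, d=9, a=1
  k=7: m=6, d=8, a=2
  k=8: m=10, d=1, a=20
d=1 and a=2a₀=20 at k=8, so the next step gives (m, d) = (10, 8) again — its k=1 value — and the period has length 8.

[10; 2, 1, 1, 4, 1, 1, 2, 20]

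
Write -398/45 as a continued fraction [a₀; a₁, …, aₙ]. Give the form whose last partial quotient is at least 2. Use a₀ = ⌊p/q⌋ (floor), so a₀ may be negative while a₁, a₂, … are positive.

[-9; 6, 2, 3]

-398 = -9×45 + 7
45 = 6×7 + 3
7 = 2×3 + 1
3 = 3×1 + 0  (stop)
So -398/45 = [-9; 6, 2, 3].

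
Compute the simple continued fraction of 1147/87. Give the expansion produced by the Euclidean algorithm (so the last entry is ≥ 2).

[13; 5, 2, 3, 2]

1147 = 13×87 + 16
87 = 5×16 + 7
16 = 2×7 + 2
7 = 3×2 + 1
2 = 2×1 + 0  (stop)
So 1147/87 = [13; 5, 2, 3, 2].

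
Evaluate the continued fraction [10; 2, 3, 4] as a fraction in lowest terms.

313/30

Using pₖ = aₖpₖ₋₁ + pₖ₋₂ and qₖ = aₖqₖ₋₁ + qₖ₋₂:
  k=0: a=10, p=10, q=1
  k=1: a=2, p=21, q=2
  k=2: a=3, p=73, q=7
  k=3: a=4, p=313, q=30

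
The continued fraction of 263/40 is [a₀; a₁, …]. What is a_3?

263 = 6·40 + 23   →  a_0 = 6
40 = 1·23 + 17   →  a_1 = 1
23 = 1·17 + 6   →  a_2 = 1
17 = 2·6 + 5   →  a_3 = 2

2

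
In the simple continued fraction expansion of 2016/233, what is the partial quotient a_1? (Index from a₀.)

2016 = 8·233 + 152   →  a_0 = 8
233 = 1·152 + 81   →  a_1 = 1

1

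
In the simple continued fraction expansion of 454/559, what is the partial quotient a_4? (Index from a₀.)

11

454 = 0·559 + 454   →  a_0 = 0
559 = 1·454 + 105   →  a_1 = 1
454 = 4·105 + 34   →  a_2 = 4
105 = 3·34 + 3   →  a_3 = 3
34 = 11·3 + 1   →  a_4 = 11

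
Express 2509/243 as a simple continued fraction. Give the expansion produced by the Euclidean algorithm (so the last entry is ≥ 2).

[10; 3, 13, 6]

2509 = 10*243 + 79
243 = 3*79 + 6
79 = 13*6 + 1
6 = 6*1 + 0  (stop)
So 2509/243 = [10; 3, 13, 6].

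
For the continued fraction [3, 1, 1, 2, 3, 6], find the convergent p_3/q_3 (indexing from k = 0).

Using pₖ = aₖpₖ₋₁ + pₖ₋₂, qₖ = aₖqₖ₋₁ + qₖ₋₂ (with p₋₁=1, p₋₂=0, q₋₁=0, q₋₂=1):
  k=0: a=3, p=3, q=1
  k=1: a=1, p=4, q=1
  k=2: a=1, p=7, q=2
  k=3: a=2, p=18, q=5

18/5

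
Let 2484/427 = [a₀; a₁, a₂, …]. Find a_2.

4

2484 = 5·427 + 349   →  a_0 = 5
427 = 1·349 + 78   →  a_1 = 1
349 = 4·78 + 37   →  a_2 = 4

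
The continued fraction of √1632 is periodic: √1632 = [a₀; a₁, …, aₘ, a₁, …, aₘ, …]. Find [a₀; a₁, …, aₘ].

[40; 2, 1, 1, 19, 1, 1, 2, 80]

a₀ = ⌊√1632⌋ = 40.
With m₀=0, d₀=1 and mₖ₊₁ = dₖaₖ − mₖ, dₖ₊₁ = (n − mₖ₊₁²)/dₖ, aₖ₊₁ = ⌊(a₀+mₖ₊₁)/dₖ₊₁⌋:
  k=1: m=40, d=32, a=2
  k=2: m=24, d=33, a=1
  k=3: m=9, d=47, a=1
  k=4: m=38, d=4, a=19
  k=5: m=38, d=47, a=1
  k=6: m=9, d=33, a=1
  k=7: m=24, d=32, a=2
  k=8: m=40, d=1, a=80
d=1 and a=2a₀=80 at k=8, so the next step gives (m, d) = (40, 32) again — its k=1 value — and the period has length 8.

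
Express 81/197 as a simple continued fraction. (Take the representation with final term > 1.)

81 = 0*197 + 81
197 = 2*81 + 35
81 = 2*35 + 11
35 = 3*11 + 2
11 = 5*2 + 1
2 = 2*1 + 0  (stop)
So 81/197 = [0; 2, 2, 3, 5, 2].

[0; 2, 2, 3, 5, 2]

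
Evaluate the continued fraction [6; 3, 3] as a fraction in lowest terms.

63/10

Using pₖ = aₖpₖ₋₁ + pₖ₋₂ and qₖ = aₖqₖ₋₁ + qₖ₋₂:
  k=0: a=6, p=6, q=1
  k=1: a=3, p=19, q=3
  k=2: a=3, p=63, q=10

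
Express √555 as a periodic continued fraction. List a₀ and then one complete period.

a₀ = ⌊√555⌋ = 23.

[23; 1, 1, 3, 1, 3, 1, 1, 46]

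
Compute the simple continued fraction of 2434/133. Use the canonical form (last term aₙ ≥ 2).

[18; 3, 3, 13]

2434 = 18×133 + 40
133 = 3×40 + 13
40 = 3×13 + 1
13 = 13×1 + 0  (stop)
So 2434/133 = [18; 3, 3, 13].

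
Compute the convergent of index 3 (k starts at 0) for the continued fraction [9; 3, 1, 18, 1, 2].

694/75

Using pₖ = aₖpₖ₋₁ + pₖ₋₂, qₖ = aₖqₖ₋₁ + qₖ₋₂ (with p₋₁=1, p₋₂=0, q₋₁=0, q₋₂=1):
  k=0: a=9, p=9, q=1
  k=1: a=3, p=28, q=3
  k=2: a=1, p=37, q=4
  k=3: a=18, p=694, q=75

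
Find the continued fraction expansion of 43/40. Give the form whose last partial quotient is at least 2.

[1; 13, 3]

43 = 1·40 + 3
40 = 13·3 + 1
3 = 3·1 + 0  (stop)
So 43/40 = [1; 13, 3].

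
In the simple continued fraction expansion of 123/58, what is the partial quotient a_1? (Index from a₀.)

123 = 2·58 + 7   →  a_0 = 2
58 = 8·7 + 2   →  a_1 = 8

8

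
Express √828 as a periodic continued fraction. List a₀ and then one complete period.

[28; 1, 3, 2, 3, 1, 56]

a₀ = ⌊√828⌋ = 28.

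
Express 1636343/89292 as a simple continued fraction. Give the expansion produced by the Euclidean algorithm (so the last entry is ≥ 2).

1636343 = 18·89292 + 29087
89292 = 3·29087 + 2031
29087 = 14·2031 + 653
2031 = 3·653 + 72
653 = 9·72 + 5
72 = 14·5 + 2
5 = 2·2 + 1
2 = 2·1 + 0  (stop)
So 1636343/89292 = [18; 3, 14, 3, 9, 14, 2, 2].

[18; 3, 14, 3, 9, 14, 2, 2]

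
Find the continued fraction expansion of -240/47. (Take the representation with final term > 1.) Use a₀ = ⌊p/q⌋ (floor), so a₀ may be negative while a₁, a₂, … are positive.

[-6; 1, 8, 2, 2]

-240 = -6×47 + 42
47 = 1×42 + 5
42 = 8×5 + 2
5 = 2×2 + 1
2 = 2×1 + 0  (stop)
So -240/47 = [-6; 1, 8, 2, 2].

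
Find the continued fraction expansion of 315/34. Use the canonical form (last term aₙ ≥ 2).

315 = 9·34 + 9
34 = 3·9 + 7
9 = 1·7 + 2
7 = 3·2 + 1
2 = 2·1 + 0  (stop)
So 315/34 = [9; 3, 1, 3, 2].

[9; 3, 1, 3, 2]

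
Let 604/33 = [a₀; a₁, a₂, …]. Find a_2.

3

604 = 18·33 + 10   →  a_0 = 18
33 = 3·10 + 3   →  a_1 = 3
10 = 3·3 + 1   →  a_2 = 3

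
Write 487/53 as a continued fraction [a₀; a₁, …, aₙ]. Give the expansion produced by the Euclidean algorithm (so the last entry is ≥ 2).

[9; 5, 3, 3]

487 = 9·53 + 10
53 = 5·10 + 3
10 = 3·3 + 1
3 = 3·1 + 0  (stop)
So 487/53 = [9; 5, 3, 3].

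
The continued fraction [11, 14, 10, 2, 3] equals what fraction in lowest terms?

Fold from the inside: start with 3/1.
  2 + 1/3 = 7/3
  10 + 3/7 = 73/7
  14 + 7/73 = 1029/73
  11 + 73/1029 = 11392/1029

11392/1029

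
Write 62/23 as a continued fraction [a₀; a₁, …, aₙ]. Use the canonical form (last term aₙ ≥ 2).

[2; 1, 2, 3, 2]

62 = 2*23 + 16
23 = 1*16 + 7
16 = 2*7 + 2
7 = 3*2 + 1
2 = 2*1 + 0  (stop)
So 62/23 = [2; 1, 2, 3, 2].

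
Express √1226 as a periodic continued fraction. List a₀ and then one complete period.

[35; 70]

a₀ = ⌊√1226⌋ = 35.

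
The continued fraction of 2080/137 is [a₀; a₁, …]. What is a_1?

5

2080 = 15·137 + 25   →  a_0 = 15
137 = 5·25 + 12   →  a_1 = 5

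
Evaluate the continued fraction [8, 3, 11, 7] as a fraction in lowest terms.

Fold from the inside: start with 7/1.
  11 + 1/7 = 78/7
  3 + 7/78 = 241/78
  8 + 78/241 = 2006/241

2006/241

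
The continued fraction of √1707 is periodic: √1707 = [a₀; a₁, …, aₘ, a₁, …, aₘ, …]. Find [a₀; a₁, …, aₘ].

[41; 3, 6, 41, 6, 3, 82]

a₀ = ⌊√1707⌋ = 41.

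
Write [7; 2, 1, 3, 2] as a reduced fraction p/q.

Using pₖ = aₖpₖ₋₁ + pₖ₋₂ and qₖ = aₖqₖ₋₁ + qₖ₋₂:
  k=0: a=7, p=7, q=1
  k=1: a=2, p=15, q=2
  k=2: a=1, p=22, q=3
  k=3: a=3, p=81, q=11
  k=4: a=2, p=184, q=25

184/25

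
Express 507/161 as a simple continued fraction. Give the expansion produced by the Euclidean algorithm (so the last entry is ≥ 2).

507 = 3*161 + 24
161 = 6*24 + 17
24 = 1*17 + 7
17 = 2*7 + 3
7 = 2*3 + 1
3 = 3*1 + 0  (stop)
So 507/161 = [3; 6, 1, 2, 2, 3].

[3; 6, 1, 2, 2, 3]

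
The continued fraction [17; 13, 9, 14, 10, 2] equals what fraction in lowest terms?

Fold from the inside: start with 2/1.
  10 + 1/2 = 21/2
  14 + 2/21 = 296/21
  9 + 21/296 = 2685/296
  13 + 296/2685 = 35201/2685
  17 + 2685/35201 = 601102/35201

601102/35201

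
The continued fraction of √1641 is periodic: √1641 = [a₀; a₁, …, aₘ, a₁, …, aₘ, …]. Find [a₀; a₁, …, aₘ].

[40; 1, 1, 26, 1, 1, 80]

a₀ = ⌊√1641⌋ = 40.
With m₀=0, d₀=1 and mₖ₊₁ = dₖaₖ − mₖ, dₖ₊₁ = (n − mₖ₊₁²)/dₖ, aₖ₊₁ = ⌊(a₀+mₖ₊₁)/dₖ₊₁⌋:
  k=1: m=40, d=41, a=1
  k=2: m=1, d=40, a=1
  k=3: m=39, d=3, a=26
  k=4: m=39, d=40, a=1
  k=5: m=1, d=41, a=1
  k=6: m=40, d=1, a=80
d=1 and a=2a₀=80 at k=6, so the next step gives (m, d) = (40, 41) again — its k=1 value — and the period has length 6.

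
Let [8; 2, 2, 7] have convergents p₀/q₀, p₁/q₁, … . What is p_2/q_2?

42/5

Using pₖ = aₖpₖ₋₁ + pₖ₋₂, qₖ = aₖqₖ₋₁ + qₖ₋₂ (with p₋₁=1, p₋₂=0, q₋₁=0, q₋₂=1):
  k=0: a=8, p=8, q=1
  k=1: a=2, p=17, q=2
  k=2: a=2, p=42, q=5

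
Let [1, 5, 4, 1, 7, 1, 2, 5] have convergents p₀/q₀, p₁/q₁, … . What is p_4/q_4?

Using pₖ = aₖpₖ₋₁ + pₖ₋₂, qₖ = aₖqₖ₋₁ + qₖ₋₂ (with p₋₁=1, p₋₂=0, q₋₁=0, q₋₂=1):
  k=0: a=1, p=1, q=1
  k=1: a=5, p=6, q=5
  k=2: a=4, p=25, q=21
  k=3: a=1, p=31, q=26
  k=4: a=7, p=242, q=203

242/203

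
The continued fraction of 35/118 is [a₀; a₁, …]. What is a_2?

2

35 = 0·118 + 35   →  a_0 = 0
118 = 3·35 + 13   →  a_1 = 3
35 = 2·13 + 9   →  a_2 = 2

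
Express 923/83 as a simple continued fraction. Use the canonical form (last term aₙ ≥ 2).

[11; 8, 3, 3]

923 = 11×83 + 10
83 = 8×10 + 3
10 = 3×3 + 1
3 = 3×1 + 0  (stop)
So 923/83 = [11; 8, 3, 3].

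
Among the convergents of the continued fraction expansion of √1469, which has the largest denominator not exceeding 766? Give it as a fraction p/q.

13223/345

√1469 = [38; 3, 18, 1, 4, 1, 18, 3, 76, …] (period length 8).
Convergents:
  p_0/q_0 = 38/1
  p_1/q_1 = 115/3
  p_2/q_2 = 2108/55
  p_3/q_3 = 2223/58
  p_4/q_4 = 11000/287
  p_5/q_5 = 13223/345
  p_6/q_6 = 249014/6497
q_5 = 345 ≤ 766 < 6497 = q_6, so the answer is 13223/345.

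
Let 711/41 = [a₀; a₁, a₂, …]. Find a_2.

1

711 = 17·41 + 14   →  a_0 = 17
41 = 2·14 + 13   →  a_1 = 2
14 = 1·13 + 1   →  a_2 = 1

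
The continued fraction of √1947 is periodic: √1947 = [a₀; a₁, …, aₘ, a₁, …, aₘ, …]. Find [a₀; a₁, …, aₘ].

[44; 8, 88]

a₀ = ⌊√1947⌋ = 44.
With m₀=0, d₀=1 and mₖ₊₁ = dₖaₖ − mₖ, dₖ₊₁ = (n − mₖ₊₁²)/dₖ, aₖ₊₁ = ⌊(a₀+mₖ₊₁)/dₖ₊₁⌋:
  k=1: m=44, d=11, a=8
  k=2: m=44, d=1, a=88
d=1 and a=2a₀=88 at k=2, so the next step gives (m, d) = (44, 11) again — its k=1 value — and the period has length 2.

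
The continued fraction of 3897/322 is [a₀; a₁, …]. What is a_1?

3897 = 12·322 + 33   →  a_0 = 12
322 = 9·33 + 25   →  a_1 = 9

9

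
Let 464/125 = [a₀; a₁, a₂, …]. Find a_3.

464 = 3·125 + 89   →  a_0 = 3
125 = 1·89 + 36   →  a_1 = 1
89 = 2·36 + 17   →  a_2 = 2
36 = 2·17 + 2   →  a_3 = 2

2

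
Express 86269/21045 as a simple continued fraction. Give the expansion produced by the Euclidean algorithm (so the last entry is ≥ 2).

[4; 10, 13, 2, 10, 1, 1, 3]

86269 = 4·21045 + 2089
21045 = 10·2089 + 155
2089 = 13·155 + 74
155 = 2·74 + 7
74 = 10·7 + 4
7 = 1·4 + 3
4 = 1·3 + 1
3 = 3·1 + 0  (stop)
So 86269/21045 = [4; 10, 13, 2, 10, 1, 1, 3].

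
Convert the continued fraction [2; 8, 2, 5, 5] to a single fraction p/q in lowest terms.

Using pₖ = aₖpₖ₋₁ + pₖ₋₂ and qₖ = aₖqₖ₋₁ + qₖ₋₂:
  k=0: a=2, p=2, q=1
  k=1: a=8, p=17, q=8
  k=2: a=2, p=36, q=17
  k=3: a=5, p=197, q=93
  k=4: a=5, p=1021, q=482

1021/482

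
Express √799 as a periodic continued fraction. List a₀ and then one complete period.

a₀ = ⌊√799⌋ = 28.

[28; 3, 1, 3, 56]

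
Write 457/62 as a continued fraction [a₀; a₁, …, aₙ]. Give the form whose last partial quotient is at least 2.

457 = 7·62 + 23
62 = 2·23 + 16
23 = 1·16 + 7
16 = 2·7 + 2
7 = 3·2 + 1
2 = 2·1 + 0  (stop)
So 457/62 = [7; 2, 1, 2, 3, 2].

[7; 2, 1, 2, 3, 2]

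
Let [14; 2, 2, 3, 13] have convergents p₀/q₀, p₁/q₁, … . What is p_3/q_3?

Using pₖ = aₖpₖ₋₁ + pₖ₋₂, qₖ = aₖqₖ₋₁ + qₖ₋₂ (with p₋₁=1, p₋₂=0, q₋₁=0, q₋₂=1):
  k=0: a=14, p=14, q=1
  k=1: a=2, p=29, q=2
  k=2: a=2, p=72, q=5
  k=3: a=3, p=245, q=17

245/17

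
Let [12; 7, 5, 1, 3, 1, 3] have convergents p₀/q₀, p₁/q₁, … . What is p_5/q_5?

2525/208

Using pₖ = aₖpₖ₋₁ + pₖ₋₂, qₖ = aₖqₖ₋₁ + qₖ₋₂ (with p₋₁=1, p₋₂=0, q₋₁=0, q₋₂=1):
  k=0: a=12, p=12, q=1
  k=1: a=7, p=85, q=7
  k=2: a=5, p=437, q=36
  k=3: a=1, p=522, q=43
  k=4: a=3, p=2003, q=165
  k=5: a=1, p=2525, q=208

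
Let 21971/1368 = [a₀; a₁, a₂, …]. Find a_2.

2

21971 = 16·1368 + 83   →  a_0 = 16
1368 = 16·83 + 40   →  a_1 = 16
83 = 2·40 + 3   →  a_2 = 2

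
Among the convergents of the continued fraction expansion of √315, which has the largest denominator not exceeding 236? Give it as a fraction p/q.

2538/143

√315 = [17; 1, 2, 1, 34, …] (period length 4).
Convergents:
  p_0/q_0 = 17/1
  p_1/q_1 = 18/1
  p_2/q_2 = 53/3
  p_3/q_3 = 71/4
  p_4/q_4 = 2467/139
  p_5/q_5 = 2538/143
  p_6/q_6 = 7543/425
q_5 = 143 ≤ 236 < 425 = q_6, so the answer is 2538/143.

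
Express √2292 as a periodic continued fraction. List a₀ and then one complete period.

a₀ = ⌊√2292⌋ = 47.
With m₀=0, d₀=1 and mₖ₊₁ = dₖaₖ − mₖ, dₖ₊₁ = (n − mₖ₊₁²)/dₖ, aₖ₊₁ = ⌊(a₀+mₖ₊₁)/dₖ₊₁⌋:
  k=1: m=47, d=83, a=1
  k=2: m=36, d=12, a=6
  k=3: m=36, d=83, a=1
  k=4: m=47, d=1, a=94
d=1 and a=2a₀=94 at k=4, so the next step gives (m, d) = (47, 83) again — its k=1 value — and the period has length 4.

[47; 1, 6, 1, 94]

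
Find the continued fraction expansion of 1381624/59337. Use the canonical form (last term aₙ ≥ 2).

[23; 3, 1, 1, 14, 2, 16, 17]

1381624 = 23×59337 + 16873
59337 = 3×16873 + 8718
16873 = 1×8718 + 8155
8718 = 1×8155 + 563
8155 = 14×563 + 273
563 = 2×273 + 17
273 = 16×17 + 1
17 = 17×1 + 0  (stop)
So 1381624/59337 = [23; 3, 1, 1, 14, 2, 16, 17].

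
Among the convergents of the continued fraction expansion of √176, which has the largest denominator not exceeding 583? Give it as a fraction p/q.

5227/394

√176 = [13; 3, 1, 3, 26, …] (period length 4).
Convergents:
  p_0/q_0 = 13/1
  p_1/q_1 = 40/3
  p_2/q_2 = 53/4
  p_3/q_3 = 199/15
  p_4/q_4 = 5227/394
  p_5/q_5 = 15880/1197
q_4 = 394 ≤ 583 < 1197 = q_5, so the answer is 5227/394.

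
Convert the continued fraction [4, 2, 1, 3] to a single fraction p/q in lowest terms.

48/11

Fold from the inside: start with 3/1.
  1 + 1/3 = 4/3
  2 + 3/4 = 11/4
  4 + 4/11 = 48/11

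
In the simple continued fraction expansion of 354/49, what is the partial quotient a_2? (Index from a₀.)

354 = 7·49 + 11   →  a_0 = 7
49 = 4·11 + 5   →  a_1 = 4
11 = 2·5 + 1   →  a_2 = 2

2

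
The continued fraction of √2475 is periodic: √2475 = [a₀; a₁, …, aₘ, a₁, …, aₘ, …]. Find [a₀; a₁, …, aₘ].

[49; 1, 2, 1, 98]

a₀ = ⌊√2475⌋ = 49.
With m₀=0, d₀=1 and mₖ₊₁ = dₖaₖ − mₖ, dₖ₊₁ = (n − mₖ₊₁²)/dₖ, aₖ₊₁ = ⌊(a₀+mₖ₊₁)/dₖ₊₁⌋:
  k=1: m=49, d=74, a=1
  k=2: m=25, d=25, a=2
  k=3: m=25, d=74, a=1
  k=4: m=49, d=1, a=98
d=1 and a=2a₀=98 at k=4, so the next step gives (m, d) = (49, 74) again — its k=1 value — and the period has length 4.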